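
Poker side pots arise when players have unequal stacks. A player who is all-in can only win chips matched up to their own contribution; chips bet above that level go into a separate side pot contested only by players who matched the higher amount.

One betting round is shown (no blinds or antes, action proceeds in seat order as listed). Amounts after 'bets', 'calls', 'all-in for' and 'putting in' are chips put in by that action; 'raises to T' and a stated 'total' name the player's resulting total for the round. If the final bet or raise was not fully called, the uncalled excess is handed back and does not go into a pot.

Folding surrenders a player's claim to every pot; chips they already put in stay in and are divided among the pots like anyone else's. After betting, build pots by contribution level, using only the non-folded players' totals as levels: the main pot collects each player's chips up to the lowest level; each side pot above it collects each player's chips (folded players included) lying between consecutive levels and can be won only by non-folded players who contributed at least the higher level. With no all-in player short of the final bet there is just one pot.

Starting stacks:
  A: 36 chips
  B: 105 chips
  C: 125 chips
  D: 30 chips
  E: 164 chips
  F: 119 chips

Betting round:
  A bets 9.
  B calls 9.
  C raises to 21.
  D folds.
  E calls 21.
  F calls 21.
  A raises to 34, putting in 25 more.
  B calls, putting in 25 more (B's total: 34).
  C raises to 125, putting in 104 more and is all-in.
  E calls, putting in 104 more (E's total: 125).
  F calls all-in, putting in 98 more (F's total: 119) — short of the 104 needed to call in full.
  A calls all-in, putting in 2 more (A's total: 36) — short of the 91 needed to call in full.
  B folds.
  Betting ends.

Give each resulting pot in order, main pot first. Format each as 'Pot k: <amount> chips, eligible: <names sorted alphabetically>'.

Contributions: A=36, B=34, C=125, E=125, F=119
Folded: B, D
Pot levels (distinct totals of non-folded players): 36, 119, 125
Layer 1-36: A 36 + B 34 + C 36 + E 36 + F 36 = 178 chips; eligible A, C, E, F
Layer 37-119: 83 each from C, E, F = 83*3 = 249 chips; eligible C, E, F
Layer 120-125: 6 each from C, E = 6*2 = 12 chips; eligible C, E

Pot 1: 178 chips, eligible: A, C, E, F
Pot 2: 249 chips, eligible: C, E, F
Pot 3: 12 chips, eligible: C, E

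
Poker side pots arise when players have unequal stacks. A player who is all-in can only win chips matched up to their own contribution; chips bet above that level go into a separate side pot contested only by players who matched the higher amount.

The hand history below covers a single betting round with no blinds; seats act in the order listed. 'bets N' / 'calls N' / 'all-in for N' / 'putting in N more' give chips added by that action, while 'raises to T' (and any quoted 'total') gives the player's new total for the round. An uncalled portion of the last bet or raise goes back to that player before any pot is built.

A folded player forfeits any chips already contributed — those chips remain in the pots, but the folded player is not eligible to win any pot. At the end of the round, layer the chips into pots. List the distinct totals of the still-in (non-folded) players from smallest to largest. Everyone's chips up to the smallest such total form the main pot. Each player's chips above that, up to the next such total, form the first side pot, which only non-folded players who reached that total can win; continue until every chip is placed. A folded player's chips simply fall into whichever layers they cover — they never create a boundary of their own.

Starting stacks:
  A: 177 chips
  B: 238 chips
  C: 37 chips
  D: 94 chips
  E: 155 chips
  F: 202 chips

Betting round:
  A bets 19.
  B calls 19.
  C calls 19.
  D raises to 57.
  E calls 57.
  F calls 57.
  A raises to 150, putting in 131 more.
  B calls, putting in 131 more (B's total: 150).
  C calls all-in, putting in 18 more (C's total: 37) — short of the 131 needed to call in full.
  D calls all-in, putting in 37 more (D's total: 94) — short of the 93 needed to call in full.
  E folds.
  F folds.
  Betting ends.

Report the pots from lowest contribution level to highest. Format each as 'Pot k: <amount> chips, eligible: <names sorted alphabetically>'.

Pot 1: 222 chips, eligible: A, B, C, D
Pot 2: 211 chips, eligible: A, B, D
Pot 3: 112 chips, eligible: A, B

Derivation:
Contributions: A=150, B=150, C=37, D=94, E=57, F=57
Folded: E, F
Pot levels (distinct totals of non-folded players): 37, 94, 150
Layer 1-37: 37 each from A, B, C, D, E, F = 37*6 = 222 chips; eligible A, B, C, D
Layer 38-94: A 57 + B 57 + D 57 + E 20 + F 20 = 211 chips; eligible A, B, D
Layer 95-150: 56 each from A, B = 56*2 = 112 chips; eligible A, B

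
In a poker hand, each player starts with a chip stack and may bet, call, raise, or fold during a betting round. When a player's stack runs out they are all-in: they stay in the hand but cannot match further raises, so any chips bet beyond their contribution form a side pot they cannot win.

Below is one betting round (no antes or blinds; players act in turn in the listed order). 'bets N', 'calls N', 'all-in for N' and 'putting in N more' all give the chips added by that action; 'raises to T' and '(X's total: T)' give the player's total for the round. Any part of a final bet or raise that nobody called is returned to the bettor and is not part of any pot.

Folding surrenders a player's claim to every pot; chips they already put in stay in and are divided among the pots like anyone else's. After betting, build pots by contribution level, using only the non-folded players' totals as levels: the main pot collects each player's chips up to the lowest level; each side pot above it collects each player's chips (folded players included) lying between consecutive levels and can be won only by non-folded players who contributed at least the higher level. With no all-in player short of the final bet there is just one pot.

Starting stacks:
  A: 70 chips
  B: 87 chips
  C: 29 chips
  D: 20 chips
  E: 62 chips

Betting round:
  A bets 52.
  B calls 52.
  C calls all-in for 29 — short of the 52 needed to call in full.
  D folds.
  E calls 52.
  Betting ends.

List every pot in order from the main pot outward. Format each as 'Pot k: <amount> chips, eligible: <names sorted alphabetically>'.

Contributions: A=52, B=52, C=29, E=52
Folded: D
Pot levels (distinct totals of non-folded players): 29, 52
Layer 1-29: 29 each from A, B, C, E = 29*4 = 116 chips; eligible A, B, C, E
Layer 30-52: 23 each from A, B, E = 23*3 = 69 chips; eligible A, B, E

Pot 1: 116 chips, eligible: A, B, C, E
Pot 2: 69 chips, eligible: A, B, E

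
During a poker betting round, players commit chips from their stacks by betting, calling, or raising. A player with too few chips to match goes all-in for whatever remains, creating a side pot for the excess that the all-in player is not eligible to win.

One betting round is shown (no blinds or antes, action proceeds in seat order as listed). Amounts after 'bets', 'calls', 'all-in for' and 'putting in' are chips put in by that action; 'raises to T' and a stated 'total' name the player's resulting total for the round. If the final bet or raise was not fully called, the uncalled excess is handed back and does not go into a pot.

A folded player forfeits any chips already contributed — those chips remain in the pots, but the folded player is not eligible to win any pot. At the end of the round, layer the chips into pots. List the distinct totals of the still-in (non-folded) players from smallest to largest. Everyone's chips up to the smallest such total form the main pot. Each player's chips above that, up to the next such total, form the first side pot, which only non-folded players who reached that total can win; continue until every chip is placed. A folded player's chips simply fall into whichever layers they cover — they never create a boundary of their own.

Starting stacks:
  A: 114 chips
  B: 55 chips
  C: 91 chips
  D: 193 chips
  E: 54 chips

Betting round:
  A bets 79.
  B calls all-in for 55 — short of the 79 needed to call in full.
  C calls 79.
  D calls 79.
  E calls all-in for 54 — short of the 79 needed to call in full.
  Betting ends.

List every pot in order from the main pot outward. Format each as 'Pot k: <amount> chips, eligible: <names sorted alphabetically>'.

Pot 1: 270 chips, eligible: A, B, C, D, E
Pot 2: 4 chips, eligible: A, B, C, D
Pot 3: 72 chips, eligible: A, C, D

Derivation:
Contributions: A=79, B=55, C=79, D=79, E=54
Pot levels (distinct totals of non-folded players): 54, 55, 79
Layer 1-54: 54 each from A, B, C, D, E = 54*5 = 270 chips; eligible A, B, C, D, E
Layer 55-55: 1 each from A, B, C, D = 1*4 = 4 chips; eligible A, B, C, D
Layer 56-79: 24 each from A, C, D = 24*3 = 72 chips; eligible A, C, D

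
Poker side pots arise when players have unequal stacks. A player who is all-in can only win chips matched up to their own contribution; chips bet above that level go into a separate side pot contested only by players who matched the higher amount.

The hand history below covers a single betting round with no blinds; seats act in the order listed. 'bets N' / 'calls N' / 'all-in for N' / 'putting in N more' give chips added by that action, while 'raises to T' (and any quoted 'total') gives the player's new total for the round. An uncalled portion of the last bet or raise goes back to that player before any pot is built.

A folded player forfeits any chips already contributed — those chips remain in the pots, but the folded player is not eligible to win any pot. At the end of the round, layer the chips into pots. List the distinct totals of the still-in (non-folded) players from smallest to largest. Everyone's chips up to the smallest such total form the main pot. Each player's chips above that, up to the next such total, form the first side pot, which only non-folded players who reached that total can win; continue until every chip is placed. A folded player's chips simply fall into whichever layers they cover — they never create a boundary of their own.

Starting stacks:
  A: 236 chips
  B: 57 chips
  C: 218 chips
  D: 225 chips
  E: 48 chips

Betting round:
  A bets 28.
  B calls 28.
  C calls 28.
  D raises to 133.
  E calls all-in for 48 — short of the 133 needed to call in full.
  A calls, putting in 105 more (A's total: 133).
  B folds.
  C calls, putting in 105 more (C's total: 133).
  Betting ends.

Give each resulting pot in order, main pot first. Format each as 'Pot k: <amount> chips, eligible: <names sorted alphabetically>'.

Contributions: A=133, B=28, C=133, D=133, E=48
Folded: B
Pot levels (distinct totals of non-folded players): 48, 133
Layer 1-48: A 48 + B 28 + C 48 + D 48 + E 48 = 220 chips; eligible A, C, D, E
Layer 49-133: 85 each from A, C, D = 85*3 = 255 chips; eligible A, C, D

Pot 1: 220 chips, eligible: A, C, D, E
Pot 2: 255 chips, eligible: A, C, D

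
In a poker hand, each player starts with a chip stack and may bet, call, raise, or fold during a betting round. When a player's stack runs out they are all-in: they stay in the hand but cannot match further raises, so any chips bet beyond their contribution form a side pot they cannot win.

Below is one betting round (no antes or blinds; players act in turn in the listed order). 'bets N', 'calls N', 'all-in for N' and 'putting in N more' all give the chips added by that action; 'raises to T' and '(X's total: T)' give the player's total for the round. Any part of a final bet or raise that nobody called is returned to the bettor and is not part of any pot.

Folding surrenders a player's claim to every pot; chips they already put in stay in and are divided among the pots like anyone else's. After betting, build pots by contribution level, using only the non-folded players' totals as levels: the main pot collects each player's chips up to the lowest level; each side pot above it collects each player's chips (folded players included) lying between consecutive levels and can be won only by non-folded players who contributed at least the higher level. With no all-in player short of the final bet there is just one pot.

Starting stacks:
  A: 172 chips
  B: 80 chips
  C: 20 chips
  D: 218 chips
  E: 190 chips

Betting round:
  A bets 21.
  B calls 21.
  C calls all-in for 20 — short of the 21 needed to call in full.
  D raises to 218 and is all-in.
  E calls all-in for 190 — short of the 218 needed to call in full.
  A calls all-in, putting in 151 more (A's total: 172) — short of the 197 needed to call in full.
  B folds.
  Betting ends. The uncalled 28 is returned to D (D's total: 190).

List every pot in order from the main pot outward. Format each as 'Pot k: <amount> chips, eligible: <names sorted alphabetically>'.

Contributions (after 28 returned to D): A=172, B=21, C=20, D=190, E=190
Folded: B
Pot levels (distinct totals of non-folded players): 20, 172, 190
Layer 1-20: 20 each from A, B, C, D, E = 20*5 = 100 chips; eligible A, C, D, E
Layer 21-172: A 152 + B 1 + D 152 + E 152 = 457 chips; eligible A, D, E
Layer 173-190: 18 each from D, E = 18*2 = 36 chips; eligible D, E

Pot 1: 100 chips, eligible: A, C, D, E
Pot 2: 457 chips, eligible: A, D, E
Pot 3: 36 chips, eligible: D, E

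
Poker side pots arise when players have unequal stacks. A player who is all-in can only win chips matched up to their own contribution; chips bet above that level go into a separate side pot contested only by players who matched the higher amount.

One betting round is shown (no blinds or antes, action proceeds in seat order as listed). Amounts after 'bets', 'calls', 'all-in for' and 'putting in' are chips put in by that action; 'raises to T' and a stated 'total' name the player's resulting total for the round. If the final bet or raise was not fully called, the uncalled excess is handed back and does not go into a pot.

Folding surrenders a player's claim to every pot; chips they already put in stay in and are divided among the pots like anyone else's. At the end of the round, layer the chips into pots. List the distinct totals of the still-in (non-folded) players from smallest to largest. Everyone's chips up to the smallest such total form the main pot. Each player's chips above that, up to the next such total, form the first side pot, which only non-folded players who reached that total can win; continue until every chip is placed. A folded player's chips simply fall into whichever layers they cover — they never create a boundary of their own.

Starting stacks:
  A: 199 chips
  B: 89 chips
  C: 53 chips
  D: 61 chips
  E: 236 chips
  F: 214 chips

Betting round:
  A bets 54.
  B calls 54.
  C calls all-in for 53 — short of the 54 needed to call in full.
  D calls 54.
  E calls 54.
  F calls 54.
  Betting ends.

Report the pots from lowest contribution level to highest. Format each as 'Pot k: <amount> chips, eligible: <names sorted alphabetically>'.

Contributions: A=54, B=54, C=53, D=54, E=54, F=54
Pot levels (distinct totals of non-folded players): 53, 54
Layer 1-53: 53 each from A, B, C, D, E, F = 53*6 = 318 chips; eligible A, B, C, D, E, F
Layer 54-54: 1 each from A, B, D, E, F = 1*5 = 5 chips; eligible A, B, D, E, F

Pot 1: 318 chips, eligible: A, B, C, D, E, F
Pot 2: 5 chips, eligible: A, B, D, E, F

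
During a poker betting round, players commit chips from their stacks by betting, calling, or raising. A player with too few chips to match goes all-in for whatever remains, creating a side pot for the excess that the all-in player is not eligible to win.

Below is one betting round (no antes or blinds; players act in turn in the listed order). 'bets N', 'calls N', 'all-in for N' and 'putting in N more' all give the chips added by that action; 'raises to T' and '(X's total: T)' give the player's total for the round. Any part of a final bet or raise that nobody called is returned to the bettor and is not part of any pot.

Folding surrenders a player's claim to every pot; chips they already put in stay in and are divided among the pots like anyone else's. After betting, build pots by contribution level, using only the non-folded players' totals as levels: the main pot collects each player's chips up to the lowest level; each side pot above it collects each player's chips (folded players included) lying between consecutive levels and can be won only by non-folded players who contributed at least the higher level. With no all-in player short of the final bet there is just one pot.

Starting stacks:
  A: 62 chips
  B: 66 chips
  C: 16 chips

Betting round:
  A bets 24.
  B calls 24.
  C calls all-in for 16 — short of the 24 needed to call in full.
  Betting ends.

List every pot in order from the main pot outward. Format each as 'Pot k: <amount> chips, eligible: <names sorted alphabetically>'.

Pot 1: 48 chips, eligible: A, B, C
Pot 2: 16 chips, eligible: A, B

Derivation:
Contributions: A=24, B=24, C=16
Pot levels (distinct totals of non-folded players): 16, 24
Layer 1-16: 16 each from A, B, C = 16*3 = 48 chips; eligible A, B, C
Layer 17-24: 8 each from A, B = 8*2 = 16 chips; eligible A, B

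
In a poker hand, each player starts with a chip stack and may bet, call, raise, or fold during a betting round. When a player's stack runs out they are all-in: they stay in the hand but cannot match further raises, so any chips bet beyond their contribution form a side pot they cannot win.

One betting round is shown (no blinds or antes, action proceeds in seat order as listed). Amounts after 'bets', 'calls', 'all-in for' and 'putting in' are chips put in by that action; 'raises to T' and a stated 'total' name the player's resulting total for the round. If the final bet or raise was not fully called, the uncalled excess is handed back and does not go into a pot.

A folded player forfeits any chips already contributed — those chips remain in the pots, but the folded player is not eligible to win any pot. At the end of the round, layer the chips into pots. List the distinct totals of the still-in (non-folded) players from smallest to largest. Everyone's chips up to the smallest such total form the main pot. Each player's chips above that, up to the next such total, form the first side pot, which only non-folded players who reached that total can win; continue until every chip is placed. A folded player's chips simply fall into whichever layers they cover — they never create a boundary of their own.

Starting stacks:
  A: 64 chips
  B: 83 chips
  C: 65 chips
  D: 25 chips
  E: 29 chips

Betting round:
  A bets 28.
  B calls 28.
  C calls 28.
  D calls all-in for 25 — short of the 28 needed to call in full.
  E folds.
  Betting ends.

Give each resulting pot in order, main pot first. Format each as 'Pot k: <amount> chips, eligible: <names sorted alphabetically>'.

Pot 1: 100 chips, eligible: A, B, C, D
Pot 2: 9 chips, eligible: A, B, C

Derivation:
Contributions: A=28, B=28, C=28, D=25
Folded: E
Pot levels (distinct totals of non-folded players): 25, 28
Layer 1-25: 25 each from A, B, C, D = 25*4 = 100 chips; eligible A, B, C, D
Layer 26-28: 3 each from A, B, C = 3*3 = 9 chips; eligible A, B, C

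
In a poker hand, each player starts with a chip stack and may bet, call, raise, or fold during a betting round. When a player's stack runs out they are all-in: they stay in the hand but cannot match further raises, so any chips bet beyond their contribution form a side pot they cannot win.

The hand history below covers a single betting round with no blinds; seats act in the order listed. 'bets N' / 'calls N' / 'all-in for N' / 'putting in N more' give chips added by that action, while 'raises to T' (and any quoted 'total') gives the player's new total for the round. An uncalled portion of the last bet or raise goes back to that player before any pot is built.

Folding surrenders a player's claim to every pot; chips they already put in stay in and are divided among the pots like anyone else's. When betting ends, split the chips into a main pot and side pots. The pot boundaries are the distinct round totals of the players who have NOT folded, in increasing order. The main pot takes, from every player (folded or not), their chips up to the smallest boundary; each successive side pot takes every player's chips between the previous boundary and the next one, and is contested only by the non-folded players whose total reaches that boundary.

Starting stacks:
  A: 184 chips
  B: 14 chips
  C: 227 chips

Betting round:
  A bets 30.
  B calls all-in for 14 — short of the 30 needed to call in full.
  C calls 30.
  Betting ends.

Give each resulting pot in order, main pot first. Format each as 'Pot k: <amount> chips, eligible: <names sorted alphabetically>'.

Pot 1: 42 chips, eligible: A, B, C
Pot 2: 32 chips, eligible: A, C

Derivation:
Contributions: A=30, B=14, C=30
Pot levels (distinct totals of non-folded players): 14, 30
Layer 1-14: 14 each from A, B, C = 14*3 = 42 chips; eligible A, B, C
Layer 15-30: 16 each from A, C = 16*2 = 32 chips; eligible A, C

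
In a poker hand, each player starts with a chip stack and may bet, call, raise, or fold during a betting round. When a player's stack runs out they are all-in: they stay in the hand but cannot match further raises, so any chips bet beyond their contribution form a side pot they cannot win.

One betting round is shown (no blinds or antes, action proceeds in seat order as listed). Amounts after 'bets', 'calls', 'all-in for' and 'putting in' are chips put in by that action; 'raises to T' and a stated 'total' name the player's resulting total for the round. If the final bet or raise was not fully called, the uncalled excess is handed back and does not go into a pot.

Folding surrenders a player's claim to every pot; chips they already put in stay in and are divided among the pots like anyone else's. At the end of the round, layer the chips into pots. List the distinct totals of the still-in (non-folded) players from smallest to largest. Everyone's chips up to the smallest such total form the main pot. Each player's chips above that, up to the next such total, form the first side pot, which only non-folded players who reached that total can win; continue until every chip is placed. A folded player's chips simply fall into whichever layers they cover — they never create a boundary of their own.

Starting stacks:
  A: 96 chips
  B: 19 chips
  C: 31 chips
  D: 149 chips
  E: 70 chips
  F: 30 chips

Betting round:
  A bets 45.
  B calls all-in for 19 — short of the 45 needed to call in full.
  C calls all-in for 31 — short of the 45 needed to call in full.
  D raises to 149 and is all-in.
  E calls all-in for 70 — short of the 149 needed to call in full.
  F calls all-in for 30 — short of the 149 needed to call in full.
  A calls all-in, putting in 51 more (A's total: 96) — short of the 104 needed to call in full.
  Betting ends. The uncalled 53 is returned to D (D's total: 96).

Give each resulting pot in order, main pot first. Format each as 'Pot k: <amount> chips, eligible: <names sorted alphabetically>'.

Contributions (after 53 returned to D): A=96, B=19, C=31, D=96, E=70, F=30
Pot levels (distinct totals of non-folded players): 19, 30, 31, 70, 96
Layer 1-19: 19 each from A, B, C, D, E, F = 19*6 = 114 chips; eligible A, B, C, D, E, F
Layer 20-30: 11 each from A, C, D, E, F = 11*5 = 55 chips; eligible A, C, D, E, F
Layer 31-31: 1 each from A, C, D, E = 1*4 = 4 chips; eligible A, C, D, E
Layer 32-70: 39 each from A, D, E = 39*3 = 117 chips; eligible A, D, E
Layer 71-96: 26 each from A, D = 26*2 = 52 chips; eligible A, D

Pot 1: 114 chips, eligible: A, B, C, D, E, F
Pot 2: 55 chips, eligible: A, C, D, E, F
Pot 3: 4 chips, eligible: A, C, D, E
Pot 4: 117 chips, eligible: A, D, E
Pot 5: 52 chips, eligible: A, D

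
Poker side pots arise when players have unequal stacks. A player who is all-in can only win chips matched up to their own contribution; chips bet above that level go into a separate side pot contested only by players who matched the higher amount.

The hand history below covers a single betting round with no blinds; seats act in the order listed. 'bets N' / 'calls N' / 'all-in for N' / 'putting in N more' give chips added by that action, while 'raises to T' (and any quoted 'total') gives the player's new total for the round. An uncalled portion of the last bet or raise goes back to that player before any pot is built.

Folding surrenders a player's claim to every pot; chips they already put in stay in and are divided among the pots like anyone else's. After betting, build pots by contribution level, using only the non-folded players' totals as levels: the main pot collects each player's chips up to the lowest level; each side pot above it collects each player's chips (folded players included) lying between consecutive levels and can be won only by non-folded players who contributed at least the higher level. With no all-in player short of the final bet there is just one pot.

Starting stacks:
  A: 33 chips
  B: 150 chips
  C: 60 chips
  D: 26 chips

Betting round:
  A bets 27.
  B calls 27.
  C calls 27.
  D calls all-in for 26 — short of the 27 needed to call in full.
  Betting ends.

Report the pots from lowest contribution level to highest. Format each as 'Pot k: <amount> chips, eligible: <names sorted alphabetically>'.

Contributions: A=27, B=27, C=27, D=26
Pot levels (distinct totals of non-folded players): 26, 27
Layer 1-26: 26 each from A, B, C, D = 26*4 = 104 chips; eligible A, B, C, D
Layer 27-27: 1 each from A, B, C = 1*3 = 3 chips; eligible A, B, C

Pot 1: 104 chips, eligible: A, B, C, D
Pot 2: 3 chips, eligible: A, B, C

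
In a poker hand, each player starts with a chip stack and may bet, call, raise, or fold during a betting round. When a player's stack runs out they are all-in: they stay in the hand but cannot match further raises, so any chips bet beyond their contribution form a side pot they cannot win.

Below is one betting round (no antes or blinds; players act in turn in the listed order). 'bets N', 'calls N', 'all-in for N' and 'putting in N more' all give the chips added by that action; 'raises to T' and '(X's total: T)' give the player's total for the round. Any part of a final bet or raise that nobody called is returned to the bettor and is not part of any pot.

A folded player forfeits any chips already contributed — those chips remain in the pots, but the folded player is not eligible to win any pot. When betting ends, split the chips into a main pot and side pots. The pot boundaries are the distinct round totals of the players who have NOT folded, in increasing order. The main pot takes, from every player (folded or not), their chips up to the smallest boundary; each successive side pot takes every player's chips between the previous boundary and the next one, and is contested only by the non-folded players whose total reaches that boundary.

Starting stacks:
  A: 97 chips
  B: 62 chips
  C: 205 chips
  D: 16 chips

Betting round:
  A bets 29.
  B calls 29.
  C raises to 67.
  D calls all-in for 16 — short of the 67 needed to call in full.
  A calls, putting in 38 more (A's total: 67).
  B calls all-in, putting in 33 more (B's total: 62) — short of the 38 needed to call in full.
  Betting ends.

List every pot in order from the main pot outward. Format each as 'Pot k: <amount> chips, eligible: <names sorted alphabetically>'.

Contributions: A=67, B=62, C=67, D=16
Pot levels (distinct totals of non-folded players): 16, 62, 67
Layer 1-16: 16 each from A, B, C, D = 16*4 = 64 chips; eligible A, B, C, D
Layer 17-62: 46 each from A, B, C = 46*3 = 138 chips; eligible A, B, C
Layer 63-67: 5 each from A, C = 5*2 = 10 chips; eligible A, C

Pot 1: 64 chips, eligible: A, B, C, D
Pot 2: 138 chips, eligible: A, B, C
Pot 3: 10 chips, eligible: A, C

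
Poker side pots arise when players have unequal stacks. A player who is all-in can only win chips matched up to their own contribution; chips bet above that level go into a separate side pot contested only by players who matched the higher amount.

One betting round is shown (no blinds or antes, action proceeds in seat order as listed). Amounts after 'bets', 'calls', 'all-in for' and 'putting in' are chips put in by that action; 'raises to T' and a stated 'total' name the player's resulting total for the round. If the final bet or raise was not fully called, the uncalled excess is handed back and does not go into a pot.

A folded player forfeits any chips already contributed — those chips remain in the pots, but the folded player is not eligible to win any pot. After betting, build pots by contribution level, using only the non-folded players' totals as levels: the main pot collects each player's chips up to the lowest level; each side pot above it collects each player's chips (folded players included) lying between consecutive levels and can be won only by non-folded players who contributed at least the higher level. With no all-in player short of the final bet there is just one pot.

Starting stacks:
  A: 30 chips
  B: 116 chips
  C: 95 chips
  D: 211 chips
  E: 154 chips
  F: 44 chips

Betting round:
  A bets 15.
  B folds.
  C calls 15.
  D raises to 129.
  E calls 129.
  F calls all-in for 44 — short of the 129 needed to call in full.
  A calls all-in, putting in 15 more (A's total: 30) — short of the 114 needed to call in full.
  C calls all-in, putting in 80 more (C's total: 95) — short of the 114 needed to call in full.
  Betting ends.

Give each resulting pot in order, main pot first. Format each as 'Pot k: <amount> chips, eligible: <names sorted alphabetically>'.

Pot 1: 150 chips, eligible: A, C, D, E, F
Pot 2: 56 chips, eligible: C, D, E, F
Pot 3: 153 chips, eligible: C, D, E
Pot 4: 68 chips, eligible: D, E

Derivation:
Contributions: A=30, C=95, D=129, E=129, F=44
Folded: B
Pot levels (distinct totals of non-folded players): 30, 44, 95, 129
Layer 1-30: 30 each from A, C, D, E, F = 30*5 = 150 chips; eligible A, C, D, E, F
Layer 31-44: 14 each from C, D, E, F = 14*4 = 56 chips; eligible C, D, E, F
Layer 45-95: 51 each from C, D, E = 51*3 = 153 chips; eligible C, D, E
Layer 96-129: 34 each from D, E = 34*2 = 68 chips; eligible D, E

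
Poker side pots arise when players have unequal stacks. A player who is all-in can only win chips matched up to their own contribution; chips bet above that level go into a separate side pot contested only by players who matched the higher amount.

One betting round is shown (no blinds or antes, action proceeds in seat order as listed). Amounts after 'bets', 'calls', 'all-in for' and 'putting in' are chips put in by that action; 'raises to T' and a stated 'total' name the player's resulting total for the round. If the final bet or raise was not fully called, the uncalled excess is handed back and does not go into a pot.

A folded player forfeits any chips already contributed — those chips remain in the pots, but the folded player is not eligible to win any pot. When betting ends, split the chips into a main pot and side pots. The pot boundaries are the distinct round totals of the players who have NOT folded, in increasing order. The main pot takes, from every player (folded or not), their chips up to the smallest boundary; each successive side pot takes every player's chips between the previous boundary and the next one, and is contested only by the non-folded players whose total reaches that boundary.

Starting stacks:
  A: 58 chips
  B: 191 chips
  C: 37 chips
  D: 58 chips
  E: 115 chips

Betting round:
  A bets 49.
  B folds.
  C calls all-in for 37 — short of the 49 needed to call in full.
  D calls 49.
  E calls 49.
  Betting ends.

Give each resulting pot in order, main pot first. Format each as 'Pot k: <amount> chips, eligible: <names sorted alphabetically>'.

Pot 1: 148 chips, eligible: A, C, D, E
Pot 2: 36 chips, eligible: A, D, E

Derivation:
Contributions: A=49, C=37, D=49, E=49
Folded: B
Pot levels (distinct totals of non-folded players): 37, 49
Layer 1-37: 37 each from A, C, D, E = 37*4 = 148 chips; eligible A, C, D, E
Layer 38-49: 12 each from A, D, E = 12*3 = 36 chips; eligible A, D, E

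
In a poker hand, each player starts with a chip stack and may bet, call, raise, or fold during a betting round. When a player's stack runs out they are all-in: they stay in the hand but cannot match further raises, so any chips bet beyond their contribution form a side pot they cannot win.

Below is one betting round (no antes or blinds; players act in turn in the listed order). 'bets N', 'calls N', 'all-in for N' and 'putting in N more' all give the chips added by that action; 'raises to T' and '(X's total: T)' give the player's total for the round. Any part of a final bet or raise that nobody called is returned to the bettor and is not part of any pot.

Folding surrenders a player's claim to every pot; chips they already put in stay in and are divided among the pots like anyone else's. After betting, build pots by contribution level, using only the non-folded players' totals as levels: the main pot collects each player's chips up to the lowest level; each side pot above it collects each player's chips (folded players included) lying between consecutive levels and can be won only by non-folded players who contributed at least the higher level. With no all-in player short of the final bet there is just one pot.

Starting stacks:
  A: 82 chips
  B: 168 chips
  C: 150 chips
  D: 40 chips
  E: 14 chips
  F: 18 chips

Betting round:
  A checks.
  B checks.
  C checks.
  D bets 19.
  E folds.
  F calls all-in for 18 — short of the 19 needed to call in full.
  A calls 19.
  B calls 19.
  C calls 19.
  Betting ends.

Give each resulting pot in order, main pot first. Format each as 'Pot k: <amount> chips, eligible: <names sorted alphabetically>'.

Pot 1: 90 chips, eligible: A, B, C, D, F
Pot 2: 4 chips, eligible: A, B, C, D

Derivation:
Contributions: A=19, B=19, C=19, D=19, F=18
Folded: E
Pot levels (distinct totals of non-folded players): 18, 19
Layer 1-18: 18 each from A, B, C, D, F = 18*5 = 90 chips; eligible A, B, C, D, F
Layer 19-19: 1 each from A, B, C, D = 1*4 = 4 chips; eligible A, B, C, D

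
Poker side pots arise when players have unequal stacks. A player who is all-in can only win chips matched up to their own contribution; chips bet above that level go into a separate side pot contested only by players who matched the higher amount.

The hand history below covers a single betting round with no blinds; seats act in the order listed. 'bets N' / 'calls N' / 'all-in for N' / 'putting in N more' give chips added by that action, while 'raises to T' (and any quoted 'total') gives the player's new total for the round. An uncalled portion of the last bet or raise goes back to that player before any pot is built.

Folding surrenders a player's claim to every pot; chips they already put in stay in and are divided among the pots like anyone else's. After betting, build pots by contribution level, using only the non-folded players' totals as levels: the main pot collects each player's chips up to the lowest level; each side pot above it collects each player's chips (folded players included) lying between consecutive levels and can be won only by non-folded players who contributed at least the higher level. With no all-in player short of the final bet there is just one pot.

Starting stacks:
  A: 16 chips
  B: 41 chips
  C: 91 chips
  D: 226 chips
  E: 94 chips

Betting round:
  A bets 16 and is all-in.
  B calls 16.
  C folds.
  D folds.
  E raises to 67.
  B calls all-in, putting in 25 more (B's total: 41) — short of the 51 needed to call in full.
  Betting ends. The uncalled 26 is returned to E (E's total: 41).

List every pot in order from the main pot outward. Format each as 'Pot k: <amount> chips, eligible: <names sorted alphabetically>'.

Contributions (after 26 returned to E): A=16, B=41, E=41
Folded: C, D
Pot levels (distinct totals of non-folded players): 16, 41
Layer 1-16: 16 each from A, B, E = 16*3 = 48 chips; eligible A, B, E
Layer 17-41: 25 each from B, E = 25*2 = 50 chips; eligible B, E

Pot 1: 48 chips, eligible: A, B, E
Pot 2: 50 chips, eligible: B, E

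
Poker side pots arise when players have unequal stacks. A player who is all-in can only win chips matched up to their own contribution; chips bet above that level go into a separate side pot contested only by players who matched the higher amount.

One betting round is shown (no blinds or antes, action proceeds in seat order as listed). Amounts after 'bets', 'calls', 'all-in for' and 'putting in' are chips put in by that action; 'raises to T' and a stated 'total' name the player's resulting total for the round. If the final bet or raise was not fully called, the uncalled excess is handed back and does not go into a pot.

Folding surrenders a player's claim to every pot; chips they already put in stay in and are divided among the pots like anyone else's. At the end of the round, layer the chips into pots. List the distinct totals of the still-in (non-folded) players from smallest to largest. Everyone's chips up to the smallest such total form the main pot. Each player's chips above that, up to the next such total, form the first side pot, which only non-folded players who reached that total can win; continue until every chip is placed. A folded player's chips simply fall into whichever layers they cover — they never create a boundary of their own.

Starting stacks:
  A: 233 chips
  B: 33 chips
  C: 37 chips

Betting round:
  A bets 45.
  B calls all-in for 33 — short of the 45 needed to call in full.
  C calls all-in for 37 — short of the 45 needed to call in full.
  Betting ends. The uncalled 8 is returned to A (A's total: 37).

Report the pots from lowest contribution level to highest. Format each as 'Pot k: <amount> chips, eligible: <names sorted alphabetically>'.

Contributions (after 8 returned to A): A=37, B=33, C=37
Pot levels (distinct totals of non-folded players): 33, 37
Layer 1-33: 33 each from A, B, C = 33*3 = 99 chips; eligible A, B, C
Layer 34-37: 4 each from A, C = 4*2 = 8 chips; eligible A, C

Pot 1: 99 chips, eligible: A, B, C
Pot 2: 8 chips, eligible: A, C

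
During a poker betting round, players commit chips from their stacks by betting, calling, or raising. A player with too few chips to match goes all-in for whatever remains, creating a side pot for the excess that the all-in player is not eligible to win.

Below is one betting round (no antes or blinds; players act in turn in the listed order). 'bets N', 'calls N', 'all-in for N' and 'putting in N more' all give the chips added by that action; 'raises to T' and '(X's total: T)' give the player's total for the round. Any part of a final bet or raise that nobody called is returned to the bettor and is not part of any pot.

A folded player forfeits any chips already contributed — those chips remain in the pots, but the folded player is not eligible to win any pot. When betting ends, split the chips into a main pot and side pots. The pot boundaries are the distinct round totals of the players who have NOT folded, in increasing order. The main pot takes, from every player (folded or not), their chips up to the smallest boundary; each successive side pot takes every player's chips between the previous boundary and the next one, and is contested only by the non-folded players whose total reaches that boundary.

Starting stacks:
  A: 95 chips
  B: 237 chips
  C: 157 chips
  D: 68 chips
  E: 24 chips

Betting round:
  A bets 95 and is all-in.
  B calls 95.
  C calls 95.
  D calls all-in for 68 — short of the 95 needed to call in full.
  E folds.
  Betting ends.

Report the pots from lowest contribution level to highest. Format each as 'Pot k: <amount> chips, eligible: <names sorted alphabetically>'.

Pot 1: 272 chips, eligible: A, B, C, D
Pot 2: 81 chips, eligible: A, B, C

Derivation:
Contributions: A=95, B=95, C=95, D=68
Folded: E
Pot levels (distinct totals of non-folded players): 68, 95
Layer 1-68: 68 each from A, B, C, D = 68*4 = 272 chips; eligible A, B, C, D
Layer 69-95: 27 each from A, B, C = 27*3 = 81 chips; eligible A, B, C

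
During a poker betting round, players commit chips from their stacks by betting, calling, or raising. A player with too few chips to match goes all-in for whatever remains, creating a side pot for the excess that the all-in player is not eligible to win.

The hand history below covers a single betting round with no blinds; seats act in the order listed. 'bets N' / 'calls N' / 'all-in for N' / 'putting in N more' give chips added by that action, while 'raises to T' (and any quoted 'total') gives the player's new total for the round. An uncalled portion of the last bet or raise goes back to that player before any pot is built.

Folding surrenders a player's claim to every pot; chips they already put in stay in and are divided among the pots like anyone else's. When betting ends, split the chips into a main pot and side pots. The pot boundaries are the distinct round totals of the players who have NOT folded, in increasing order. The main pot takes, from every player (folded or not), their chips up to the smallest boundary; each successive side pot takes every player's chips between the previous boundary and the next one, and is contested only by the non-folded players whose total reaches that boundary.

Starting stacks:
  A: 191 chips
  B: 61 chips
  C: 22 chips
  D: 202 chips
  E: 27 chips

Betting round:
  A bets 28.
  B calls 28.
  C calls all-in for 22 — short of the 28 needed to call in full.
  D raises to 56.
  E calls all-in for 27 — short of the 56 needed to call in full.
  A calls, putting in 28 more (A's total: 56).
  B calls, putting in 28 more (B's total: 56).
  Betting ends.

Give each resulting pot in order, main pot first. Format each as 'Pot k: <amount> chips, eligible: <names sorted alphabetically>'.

Pot 1: 110 chips, eligible: A, B, C, D, E
Pot 2: 20 chips, eligible: A, B, D, E
Pot 3: 87 chips, eligible: A, B, D

Derivation:
Contributions: A=56, B=56, C=22, D=56, E=27
Pot levels (distinct totals of non-folded players): 22, 27, 56
Layer 1-22: 22 each from A, B, C, D, E = 22*5 = 110 chips; eligible A, B, C, D, E
Layer 23-27: 5 each from A, B, D, E = 5*4 = 20 chips; eligible A, B, D, E
Layer 28-56: 29 each from A, B, D = 29*3 = 87 chips; eligible A, B, D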